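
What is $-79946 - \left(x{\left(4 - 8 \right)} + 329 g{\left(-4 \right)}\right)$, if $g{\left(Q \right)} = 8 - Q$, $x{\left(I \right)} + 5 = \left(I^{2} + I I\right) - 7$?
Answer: $-83914$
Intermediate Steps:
$x{\left(I \right)} = -12 + 2 I^{2}$ ($x{\left(I \right)} = -5 - \left(7 - I^{2} - I I\right) = -5 + \left(\left(I^{2} + I^{2}\right) - 7\right) = -5 + \left(2 I^{2} - 7\right) = -5 + \left(-7 + 2 I^{2}\right) = -12 + 2 I^{2}$)
$-79946 - \left(x{\left(4 - 8 \right)} + 329 g{\left(-4 \right)}\right) = -79946 - \left(\left(-12 + 2 \left(4 - 8\right)^{2}\right) + 329 \left(8 - -4\right)\right) = -79946 - \left(\left(-12 + 2 \left(-4\right)^{2}\right) + 329 \left(8 + 4\right)\right) = -79946 - \left(\left(-12 + 2 \cdot 16\right) + 329 \cdot 12\right) = -79946 - \left(\left(-12 + 32\right) + 3948\right) = -79946 - \left(20 + 3948\right) = -79946 - 3968 = -83914$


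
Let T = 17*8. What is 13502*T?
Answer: 1836272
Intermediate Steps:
T = 136
13502*T = 13502*136 = 1836272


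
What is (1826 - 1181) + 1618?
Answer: 2263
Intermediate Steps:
(1826 - 1181) + 1618 = 645 + 1618 = 2263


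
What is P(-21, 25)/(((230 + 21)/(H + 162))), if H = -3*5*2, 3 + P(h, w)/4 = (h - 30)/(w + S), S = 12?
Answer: -85536/9287 ≈ -9.2103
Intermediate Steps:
P(h, w) = -12 + 4*(-30 + h)/(12 + w) (P(h, w) = -12 + 4*((h - 30)/(w + 12)) = -12 + 4*((-30 + h)/(12 + w)) = -12 + 4*(-30 + h)/(12 + w))
H = -30 (H = -15*2 = -30)
P(-21, 25)/(((230 + 21)/(H + 162))) = (4*(-66 - 21 - 3*25)/(12 + 25))/(((230 + 21)/(-30 + 162))) = (4*(-66 - 21 - 75)/37)/((251/132)) = (4*(1/37)*(-162))/((251*(1/132))) = -648/(37*251/132) = -648/37*132/251 = -85536/9287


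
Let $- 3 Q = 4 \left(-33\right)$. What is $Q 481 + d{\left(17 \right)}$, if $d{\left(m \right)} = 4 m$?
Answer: $21232$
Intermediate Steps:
$Q = 44$ ($Q = - \frac{4 \left(-33\right)}{3} = \left(- \frac{1}{3}\right) \left(-132\right) = 44$)
$Q 481 + d{\left(17 \right)} = 44 \cdot 481 + 4 \cdot 17 = 21164 + 68 = 21232$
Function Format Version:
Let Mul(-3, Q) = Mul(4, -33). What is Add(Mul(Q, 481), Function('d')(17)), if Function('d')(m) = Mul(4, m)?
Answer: 21232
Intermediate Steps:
Q = 44 (Q = Mul(Rational(-1, 3), Mul(4, -33)) = Mul(Rational(-1, 3), -132) = 44)
Add(Mul(Q, 481), Function('d')(17)) = Add(Mul(44, 481), Mul(4, 17)) = Add(21164, 68) = 21232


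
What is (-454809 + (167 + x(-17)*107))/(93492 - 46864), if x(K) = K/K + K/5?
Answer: -1137247/116570 ≈ -9.7559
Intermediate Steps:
x(K) = 1 + K/5 (x(K) = 1 + K*(1/5) = 1 + K/5)
(-454809 + (167 + x(-17)*107))/(93492 - 46864) = (-454809 + (167 + (1 + (1/5)*(-17))*107))/(93492 - 46864) = (-454809 + (167 + (1 - 17/5)*107))/46628 = (-454809 + (167 - 12/5*107))*(1/46628) = (-454809 + (167 - 1284/5))*(1/46628) = (-454809 - 449/5)*(1/46628) = -2274494/5*1/46628 = -1137247/116570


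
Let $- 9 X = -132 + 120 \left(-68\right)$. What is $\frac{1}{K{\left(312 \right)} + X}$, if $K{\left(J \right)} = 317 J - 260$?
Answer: $\frac{3}{298696} \approx 1.0044 \cdot 10^{-5}$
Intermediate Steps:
$K{\left(J \right)} = -260 + 317 J$
$X = \frac{2764}{3}$ ($X = - \frac{-132 + 120 \left(-68\right)}{9} = - \frac{-132 - 8160}{9} = \left(- \frac{1}{9}\right) \left(-8292\right) = \frac{2764}{3} \approx 921.33$)
$\frac{1}{K{\left(312 \right)} + X} = \frac{1}{\left(-260 + 317 \cdot 312\right) + \frac{2764}{3}} = \frac{1}{\left(-260 + 98904\right) + \frac{2764}{3}} = \frac{1}{98644 + \frac{2764}{3}} = \frac{1}{\frac{298696}{3}} = \frac{3}{298696}$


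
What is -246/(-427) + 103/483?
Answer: 23257/29463 ≈ 0.78936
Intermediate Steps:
-246/(-427) + 103/483 = -246*(-1/427) + 103*(1/483) = 246/427 + 103/483 = 23257/29463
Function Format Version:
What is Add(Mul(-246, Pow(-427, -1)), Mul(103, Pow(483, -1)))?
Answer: Rational(23257, 29463) ≈ 0.78936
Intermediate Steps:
Add(Mul(-246, Pow(-427, -1)), Mul(103, Pow(483, -1))) = Add(Mul(-246, Rational(-1, 427)), Mul(103, Rational(1, 483))) = Add(Rational(246, 427), Rational(103, 483)) = Rational(23257, 29463)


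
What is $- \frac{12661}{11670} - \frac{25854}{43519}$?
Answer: $- \frac{852710239}{507866730} \approx -1.679$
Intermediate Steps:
$- \frac{12661}{11670} - \frac{25854}{43519} = - \frac{852710239}{507866730}$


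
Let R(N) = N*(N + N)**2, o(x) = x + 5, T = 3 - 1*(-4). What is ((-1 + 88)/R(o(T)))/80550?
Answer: 29/185587200 ≈ 1.5626e-7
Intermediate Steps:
T = 7 (T = 3 + 4 = 7)
o(x) = 5 + x
R(N) = 4*N**3 (R(N) = N*(2*N)**2 = N*(4*N**2) = 4*N**3)
((-1 + 88)/R(o(T)))/80550 = ((-1 + 88)/((4*(5 + 7)**3)))/80550 = (87/((4*12**3)))*(1/80550) = (87/((4*1728)))*(1/80550) = (87/6912)*(1/80550) = (87*(1/6912))*(1/80550) = (29/2304)*(1/80550) = 29/185587200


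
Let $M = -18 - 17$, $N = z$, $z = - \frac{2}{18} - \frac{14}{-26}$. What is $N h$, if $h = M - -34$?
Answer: $- \frac{50}{117} \approx -0.42735$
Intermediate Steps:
$z = \frac{50}{117}$ ($z = \left(-2\right) \frac{1}{18} - - \frac{7}{13} = - \frac{1}{9} + \frac{7}{13} = \frac{50}{117} \approx 0.42735$)
$N = \frac{50}{117} \approx 0.42735$
$M = -35$
$h = -1$ ($h = -35 - -34 = -35 + 34 = -1$)
$N h = \frac{50}{117} \left(-1\right) = - \frac{50}{117}$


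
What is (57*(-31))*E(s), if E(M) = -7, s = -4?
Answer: 12369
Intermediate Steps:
(57*(-31))*E(s) = (57*(-31))*(-7) = -1767*(-7) = 12369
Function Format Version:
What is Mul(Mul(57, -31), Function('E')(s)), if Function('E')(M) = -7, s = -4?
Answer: 12369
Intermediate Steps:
Mul(Mul(57, -31), Function('E')(s)) = Mul(Mul(57, -31), -7) = Mul(-1767, -7) = 12369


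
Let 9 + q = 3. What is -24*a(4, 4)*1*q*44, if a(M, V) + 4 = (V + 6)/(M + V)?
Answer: -17424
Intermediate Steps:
q = -6 (q = -9 + 3 = -6)
a(M, V) = -4 + (6 + V)/(M + V) (a(M, V) = -4 + (V + 6)/(M + V) = -4 + (6 + V)/(M + V))
-24*a(4, 4)*1*q*44 = -24*((6 - 4*4 - 3*4)/(4 + 4))*1*(-6)*44 = -24*((6 - 16 - 12)/8)*1*(-6)*44 = -24*((⅛)*(-22))*1*(-6)*44 = -24*(-11/4*1)*(-6)*44 = -(-66)*(-6)*44 = -24*33/2*44 = -396*44 = -17424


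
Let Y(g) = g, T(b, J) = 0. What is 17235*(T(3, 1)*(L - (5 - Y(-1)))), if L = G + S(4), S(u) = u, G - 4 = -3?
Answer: 0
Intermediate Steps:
G = 1 (G = 4 - 3 = 1)
L = 5 (L = 1 + 4 = 5)
17235*(T(3, 1)*(L - (5 - Y(-1)))) = 17235*(0*(5 - (5 - 1*(-1)))) = 17235*(0*(5 - (5 + 1))) = 17235*(0*(5 - 1*6)) = 17235*(0*(5 - 6)) = 17235*(0*(-1)) = 17235*0 = 0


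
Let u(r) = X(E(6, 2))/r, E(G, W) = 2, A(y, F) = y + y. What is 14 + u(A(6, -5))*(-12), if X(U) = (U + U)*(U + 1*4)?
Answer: -10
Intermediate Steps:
A(y, F) = 2*y
X(U) = 2*U*(4 + U) (X(U) = (2*U)*(U + 4) = (2*U)*(4 + U) = 2*U*(4 + U))
u(r) = 24/r (u(r) = (2*2*(4 + 2))/r = (2*2*6)/r = 24/r)
14 + u(A(6, -5))*(-12) = 14 + (24/((2*6)))*(-12) = 14 + (24/12)*(-12) = 14 + (24*(1/12))*(-12) = 14 + 2*(-12) = 14 - 24 = -10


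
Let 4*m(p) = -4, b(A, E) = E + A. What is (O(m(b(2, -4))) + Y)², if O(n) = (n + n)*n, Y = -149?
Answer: 21609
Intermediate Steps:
b(A, E) = A + E
m(p) = -1 (m(p) = (¼)*(-4) = -1)
O(n) = 2*n² (O(n) = (2*n)*n = 2*n²)
(O(m(b(2, -4))) + Y)² = (2*(-1)² - 149)² = (2*1 - 149)² = (2 - 149)² = (-147)² = 21609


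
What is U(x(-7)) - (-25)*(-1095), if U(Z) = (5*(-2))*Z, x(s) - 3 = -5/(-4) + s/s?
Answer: -54855/2 ≈ -27428.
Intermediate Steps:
x(s) = 21/4 (x(s) = 3 + (-5/(-4) + s/s) = 3 + (-5*(-1/4) + 1) = 3 + (5/4 + 1) = 3 + 9/4 = 21/4)
U(Z) = -10*Z
U(x(-7)) - (-25)*(-1095) = -10*21/4 - (-25)*(-1095) = -105/2 - 1*27375 = -105/2 - 27375 = -54855/2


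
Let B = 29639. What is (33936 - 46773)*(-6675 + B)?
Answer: -294788868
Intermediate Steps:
(33936 - 46773)*(-6675 + B) = (33936 - 46773)*(-6675 + 29639) = -12837*22964 = -294788868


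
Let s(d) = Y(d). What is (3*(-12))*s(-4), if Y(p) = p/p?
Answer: -36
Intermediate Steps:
Y(p) = 1
s(d) = 1
(3*(-12))*s(-4) = (3*(-12))*1 = -36*1 = -36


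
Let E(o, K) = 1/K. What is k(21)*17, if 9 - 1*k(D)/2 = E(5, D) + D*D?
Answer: -308482/21 ≈ -14690.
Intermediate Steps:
k(D) = 18 - 2/D - 2*D² (k(D) = 18 - 2*(1/D + D*D) = 18 - 2*(1/D + D²) = 18 + (-2/D - 2*D²) = 18 - 2/D - 2*D²)
k(21)*17 = (18 - 2/21 - 2*21²)*17 = (18 - 2*1/21 - 2*441)*17 = (18 - 2/21 - 882)*17 = -18146/21*17 = -308482/21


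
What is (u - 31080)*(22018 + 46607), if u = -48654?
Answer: -5471745750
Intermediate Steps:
(u - 31080)*(22018 + 46607) = (-48654 - 31080)*(22018 + 46607) = -79734*68625 = -5471745750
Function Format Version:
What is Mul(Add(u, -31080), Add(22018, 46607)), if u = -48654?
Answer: -5471745750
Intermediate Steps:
Mul(Add(u, -31080), Add(22018, 46607)) = Mul(Add(-48654, -31080), Add(22018, 46607)) = Mul(-79734, 68625) = -5471745750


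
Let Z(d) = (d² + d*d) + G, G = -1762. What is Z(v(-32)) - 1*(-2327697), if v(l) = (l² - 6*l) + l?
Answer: 5129647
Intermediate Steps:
v(l) = l² - 5*l
Z(d) = -1762 + 2*d² (Z(d) = (d² + d*d) - 1762 = (d² + d²) - 1762 = 2*d² - 1762 = -1762 + 2*d²)
Z(v(-32)) - 1*(-2327697) = (-1762 + 2*(-32*(-5 - 32))²) - 1*(-2327697) = (-1762 + 2*(-32*(-37))²) + 2327697 = (-1762 + 2*1184²) + 2327697 = (-1762 + 2*1401856) + 2327697 = (-1762 + 2803712) + 2327697 = 2801950 + 2327697 = 5129647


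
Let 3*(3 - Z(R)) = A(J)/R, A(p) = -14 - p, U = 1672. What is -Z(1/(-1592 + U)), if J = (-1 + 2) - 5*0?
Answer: -403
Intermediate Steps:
J = 1 (J = 1 + 0 = 1)
Z(R) = 3 + 5/R (Z(R) = 3 - (-14 - 1*1)/(3*R) = 3 - (-14 - 1)/(3*R) = 3 - (-5)/R = 3 + 5/R)
-Z(1/(-1592 + U)) = -(3 + 5/(1/(-1592 + 1672))) = -(3 + 5/(1/80)) = -(3 + 5*80) = -(3 + 400) = -1*403 = -403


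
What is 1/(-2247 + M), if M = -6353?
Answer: -1/8600 ≈ -0.00011628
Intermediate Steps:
1/(-2247 + M) = 1/(-2247 - 6353) = 1/(-8600) = -1/8600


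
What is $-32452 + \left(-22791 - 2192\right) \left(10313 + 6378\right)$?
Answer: $-417023705$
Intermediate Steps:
$-32452 + \left(-22791 - 2192\right) \left(10313 + 6378\right) = -32452 - 416991253 = -417023705$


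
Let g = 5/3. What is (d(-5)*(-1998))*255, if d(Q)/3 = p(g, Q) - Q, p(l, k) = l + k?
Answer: -2547450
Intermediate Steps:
g = 5/3 (g = 5*(⅓) = 5/3 ≈ 1.6667)
p(l, k) = k + l
d(Q) = 5 (d(Q) = 3*((Q + 5/3) - Q) = 3*((5/3 + Q) - Q) = 3*(5/3) = 5)
(d(-5)*(-1998))*255 = (5*(-1998))*255 = -9990*255 = -2547450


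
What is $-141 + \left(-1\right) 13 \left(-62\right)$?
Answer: $665$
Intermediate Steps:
$-141 + \left(-1\right) 13 \left(-62\right) = -141 - -806 = -141 + 806 = 665$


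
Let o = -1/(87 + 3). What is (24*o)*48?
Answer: -64/5 ≈ -12.800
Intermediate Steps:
o = -1/90 ≈ -0.011111
(24*o)*48 = (24*(-1/90))*48 = -4/15*48 = -64/5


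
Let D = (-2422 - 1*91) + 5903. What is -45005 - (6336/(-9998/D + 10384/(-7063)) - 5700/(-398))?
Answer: -458907097914125/10528854583 ≈ -43586.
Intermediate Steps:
D = 3390 (D = (-2422 - 91) + 5903 = -2513 + 5903 = 3390)
-45005 - (6336/(-9998/D + 10384/(-7063)) - 5700/(-398)) = -45005 - (6336/(-9998/3390 + 10384/(-7063)) - 5700/(-398)) = -45005 - (6336/(-9998*1/3390 + 10384*(-1/7063)) - 5700*(-1/398)) = -45005 - (6336/(-4999/1695 - 10384/7063) + 2850/199) = -45005 - (6336/(-52908817/11971785) + 2850/199) = -45005 - (6336*(-11971785/52908817) + 2850/199) = -45005 - (-75853229760/52908817 + 2850/199) = -45005 - 1*(-14944002593790/10528854583) = -45005 + 14944002593790/10528854583 = -458907097914125/10528854583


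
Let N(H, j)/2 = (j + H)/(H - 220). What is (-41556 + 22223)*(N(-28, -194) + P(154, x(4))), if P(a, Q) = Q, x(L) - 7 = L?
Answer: -15331069/62 ≈ -2.4728e+5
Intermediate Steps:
x(L) = 7 + L
N(H, j) = 2*(H + j)/(-220 + H) (N(H, j) = 2*((j + H)/(H - 220)) = 2*((H + j)/(-220 + H)) = 2*(H + j)/(-220 + H))
(-41556 + 22223)*(N(-28, -194) + P(154, x(4))) = (-41556 + 22223)*(2*(-28 - 194)/(-220 - 28) + (7 + 4)) = -19333*(2*(-222)/(-248) + 11) = -19333*(2*(-1/248)*(-222) + 11) = -19333*(111/62 + 11) = -19333*793/62 = -15331069/62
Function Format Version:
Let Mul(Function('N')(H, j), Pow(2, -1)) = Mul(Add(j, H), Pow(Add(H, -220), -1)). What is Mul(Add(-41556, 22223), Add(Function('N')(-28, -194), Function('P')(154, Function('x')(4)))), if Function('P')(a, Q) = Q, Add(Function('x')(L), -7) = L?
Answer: Rational(-15331069, 62) ≈ -2.4728e+5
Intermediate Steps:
Function('x')(L) = Add(7, L)
Function('N')(H, j) = Mul(2, Pow(Add(-220, H), -1), Add(H, j)) (Function('N')(H, j) = Mul(2, Mul(Add(j, H), Pow(Add(H, -220), -1))) = Mul(2, Mul(Add(H, j), Pow(Add(-220, H), -1))) = Mul(2, Mul(Pow(Add(-220, H), -1), Add(H, j))) = Mul(2, Pow(Add(-220, H), -1), Add(H, j)))
Mul(Add(-41556, 22223), Add(Function('N')(-28, -194), Function('P')(154, Function('x')(4)))) = Mul(Add(-41556, 22223), Add(Mul(2, Pow(Add(-220, -28), -1), Add(-28, -194)), Add(7, 4))) = Mul(-19333, Add(Mul(2, Pow(-248, -1), -222), 11)) = Mul(-19333, Add(Mul(2, Rational(-1, 248), -222), 11)) = Mul(-19333, Add(Rational(111, 62), 11)) = Mul(-19333, Rational(793, 62)) = Rational(-15331069, 62)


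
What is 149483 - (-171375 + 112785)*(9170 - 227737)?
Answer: -12805691047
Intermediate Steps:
149483 - (-171375 + 112785)*(9170 - 227737) = 149483 - (-58590)*(-218567) = 149483 - 1*12805840530 = 149483 - 12805840530 = -12805691047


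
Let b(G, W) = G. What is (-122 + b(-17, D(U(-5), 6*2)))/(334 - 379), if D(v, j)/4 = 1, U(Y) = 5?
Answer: 139/45 ≈ 3.0889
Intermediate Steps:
D(v, j) = 4 (D(v, j) = 4*1 = 4)
(-122 + b(-17, D(U(-5), 6*2)))/(334 - 379) = (-122 - 17)/(334 - 379) = -139/(-45) = -139*(-1/45) = 139/45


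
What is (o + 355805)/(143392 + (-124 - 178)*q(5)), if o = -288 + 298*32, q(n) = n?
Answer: 28081/10914 ≈ 2.5729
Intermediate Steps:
o = 9248 (o = -288 + 9536 = 9248)
(o + 355805)/(143392 + (-124 - 178)*q(5)) = (9248 + 355805)/(143392 + (-124 - 178)*5) = 365053/(143392 - 302*5) = 365053/(143392 - 1510) = 365053/141882 = 365053*(1/141882) = 28081/10914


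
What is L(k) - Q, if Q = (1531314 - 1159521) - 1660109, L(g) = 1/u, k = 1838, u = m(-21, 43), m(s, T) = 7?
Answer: 9018213/7 ≈ 1.2883e+6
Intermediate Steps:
u = 7
L(g) = 1/7
Q = -1288316 (Q = 371793 - 1660109 = -1288316)
L(k) - Q = 1/7 - 1*(-1288316) = 1/7 + 1288316 = 9018213/7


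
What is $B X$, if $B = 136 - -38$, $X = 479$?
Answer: $83346$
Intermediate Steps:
$B = 174$ ($B = 136 + 38 = 174$)
$B X = 174 \cdot 479 = 83346$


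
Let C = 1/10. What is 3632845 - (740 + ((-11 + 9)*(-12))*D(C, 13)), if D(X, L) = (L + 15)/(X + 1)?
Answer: 39946435/11 ≈ 3.6315e+6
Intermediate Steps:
C = ⅒ ≈ 0.10000
D(X, L) = (15 + L)/(1 + X)
3632845 - (740 + ((-11 + 9)*(-12))*D(C, 13)) = 3632845 - (740 + ((-11 + 9)*(-12))*((15 + 13)/(1 + ⅒))) = 3632845 - (740 + (-2*(-12))*(28/(11/10))) = 3632845 - (740 + 24*((10/11)*28)) = 3632845 - (740 + 24*(280/11)) = 3632845 - (740 + 6720/11) = 3632845 - 1*14860/11 = 3632845 - 14860/11 = 39946435/11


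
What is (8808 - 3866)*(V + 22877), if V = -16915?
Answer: 29464204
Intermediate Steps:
(8808 - 3866)*(V + 22877) = (8808 - 3866)*(-16915 + 22877) = 4942*5962 = 29464204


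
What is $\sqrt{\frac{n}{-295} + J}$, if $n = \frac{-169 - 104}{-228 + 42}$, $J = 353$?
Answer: $\frac{\sqrt{118085342910}}{18290} \approx 18.788$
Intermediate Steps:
$n = \frac{91}{62}$ ($n = - \frac{273}{-186} = \left(-273\right) \left(- \frac{1}{186}\right) = \frac{91}{62} \approx 1.4677$)
$\sqrt{\frac{n}{-295} + J} = \sqrt{\frac{91}{62 \left(-295\right)} + 353} = \sqrt{\frac{91}{62} \left(- \frac{1}{295}\right) + 353} = \sqrt{- \frac{91}{18290} + 353} = \sqrt{\frac{6456279}{18290}} = \frac{\sqrt{118085342910}}{18290}$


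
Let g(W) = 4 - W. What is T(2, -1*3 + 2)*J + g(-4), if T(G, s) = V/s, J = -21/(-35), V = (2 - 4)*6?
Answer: 76/5 ≈ 15.200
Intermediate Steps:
V = -12 (V = -2*6 = -12)
J = ⅗ (J = -21*(-1/35) = ⅗ ≈ 0.60000)
T(G, s) = -12/s
T(2, -1*3 + 2)*J + g(-4) = -12/(-1*3 + 2)*(⅗) + (4 - 1*(-4)) = -12/(-3 + 2)*(⅗) + (4 + 4) = -12/(-1)*(⅗) + 8 = -12*(-1)*(⅗) + 8 = 12*(⅗) + 8 = 36/5 + 8 = 76/5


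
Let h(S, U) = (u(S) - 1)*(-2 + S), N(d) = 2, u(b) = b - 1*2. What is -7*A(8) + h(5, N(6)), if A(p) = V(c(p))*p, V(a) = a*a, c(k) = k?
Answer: -3578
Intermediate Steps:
u(b) = -2 + b (u(b) = b - 2 = -2 + b)
V(a) = a²
h(S, U) = (-3 + S)*(-2 + S) (h(S, U) = ((-2 + S) - 1)*(-2 + S) = (-3 + S)*(-2 + S))
A(p) = p³ (A(p) = p²*p = p³)
-7*A(8) + h(5, N(6)) = -7*8³ + (6 + 5² - 5*5) = -7*512 + (6 + 25 - 25) = -3584 + 6 = -3578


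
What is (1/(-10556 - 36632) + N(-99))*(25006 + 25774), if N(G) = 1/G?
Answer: -600308465/1167903 ≈ -514.01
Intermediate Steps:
(1/(-10556 - 36632) + N(-99))*(25006 + 25774) = (1/(-10556 - 36632) + 1/(-99))*(25006 + 25774) = (1/(-47188) - 1/99)*50780 = (-1/47188 - 1/99)*50780 = -47287/4671612*50780 = -600308465/1167903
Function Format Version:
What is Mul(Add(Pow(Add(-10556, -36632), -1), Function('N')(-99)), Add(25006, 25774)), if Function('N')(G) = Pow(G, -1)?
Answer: Rational(-600308465, 1167903) ≈ -514.01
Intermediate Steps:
Mul(Add(Pow(Add(-10556, -36632), -1), Function('N')(-99)), Add(25006, 25774)) = Mul(Add(Pow(Add(-10556, -36632), -1), Pow(-99, -1)), Add(25006, 25774)) = Mul(Add(Pow(-47188, -1), Rational(-1, 99)), 50780) = Mul(Add(Rational(-1, 47188), Rational(-1, 99)), 50780) = Mul(Rational(-47287, 4671612), 50780) = Rational(-600308465, 1167903)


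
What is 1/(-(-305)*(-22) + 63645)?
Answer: 1/56935 ≈ 1.7564e-5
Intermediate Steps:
1/(-(-305)*(-22) + 63645) = 1/(-61*110 + 63645) = 1/(-6710 + 63645) = 1/56935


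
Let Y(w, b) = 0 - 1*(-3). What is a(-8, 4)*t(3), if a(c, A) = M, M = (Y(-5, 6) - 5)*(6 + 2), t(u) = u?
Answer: -48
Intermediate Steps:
Y(w, b) = 3 (Y(w, b) = 0 + 3 = 3)
M = -16 (M = (3 - 5)*(6 + 2) = -2*8 = -16)
a(c, A) = -16
a(-8, 4)*t(3) = -16*3 = -48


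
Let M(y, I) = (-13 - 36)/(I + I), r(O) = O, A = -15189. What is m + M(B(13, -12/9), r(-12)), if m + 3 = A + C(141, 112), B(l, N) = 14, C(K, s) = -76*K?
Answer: -621743/24 ≈ -25906.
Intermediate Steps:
M(y, I) = -49/(2*I) (M(y, I) = -49*1/(2*I) = -49/(2*I))
m = -25908 (m = -3 + (-15189 - 76*141) = -3 + (-15189 - 10716) = -3 - 25905 = -25908)
m + M(B(13, -12/9), r(-12)) = -25908 - 49/2/(-12) = -25908 - 49/2*(-1/12) = -25908 + 49/24 = -621743/24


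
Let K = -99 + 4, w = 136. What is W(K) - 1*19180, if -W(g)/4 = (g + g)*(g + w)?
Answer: 11980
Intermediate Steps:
K = -95
W(g) = -8*g*(136 + g) (W(g) = -4*(g + g)*(g + 136) = -4*2*g*(136 + g) = -8*g*(136 + g))
W(K) - 1*19180 = -8*(-95)*(136 - 95) - 1*19180 = -8*(-95)*41 - 19180 = 31160 - 19180 = 11980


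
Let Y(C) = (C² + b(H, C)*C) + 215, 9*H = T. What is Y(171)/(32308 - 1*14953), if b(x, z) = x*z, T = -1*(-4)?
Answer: 42452/17355 ≈ 2.4461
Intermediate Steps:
T = 4
H = 4/9 (H = (⅑)*4 = 4/9 ≈ 0.44444)
Y(C) = 215 + 13*C²/9 (Y(C) = (C² + (4*C/9)*C) + 215 = (C² + 4*C²/9) + 215 = 13*C²/9 + 215 = 215 + 13*C²/9)
Y(171)/(32308 - 1*14953) = (215 + (13/9)*171²)/(32308 - 1*14953) = (215 + (13/9)*29241)/(32308 - 14953) = (215 + 42237)/17355 = 42452*(1/17355) = 42452/17355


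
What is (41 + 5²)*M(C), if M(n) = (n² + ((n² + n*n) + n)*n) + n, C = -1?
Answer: -66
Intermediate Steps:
M(n) = n + n² + n*(n + 2*n²) (M(n) = (n² + ((n² + n²) + n)*n) + n = (n² + (2*n² + n)*n) + n = (n² + (n + 2*n²)*n) + n = (n² + n*(n + 2*n²)) + n = n + n² + n*(n + 2*n²))
(41 + 5²)*M(C) = (41 + 5²)*(-(1 + 2*(-1) + 2*(-1)²)) = (41 + 25)*(-(1 - 2 + 2*1)) = 66*(-(1 - 2 + 2)) = 66*(-1*1) = 66*(-1) = -66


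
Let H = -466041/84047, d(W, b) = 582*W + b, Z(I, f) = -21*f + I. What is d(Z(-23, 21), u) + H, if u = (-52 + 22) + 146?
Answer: -22687440845/84047 ≈ -2.6994e+5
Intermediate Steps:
Z(I, f) = I - 21*f
u = 116 (u = -30 + 146 = 116)
d(W, b) = b + 582*W
H = -466041/84047 (H = -466041*1/84047 = -466041/84047 ≈ -5.5450)
d(Z(-23, 21), u) + H = (116 + 582*(-23 - 21*21)) - 466041/84047 = (116 + 582*(-23 - 441)) - 466041/84047 = (116 + 582*(-464)) - 466041/84047 = (116 - 270048) - 466041/84047 = -269932 - 466041/84047 = -22687440845/84047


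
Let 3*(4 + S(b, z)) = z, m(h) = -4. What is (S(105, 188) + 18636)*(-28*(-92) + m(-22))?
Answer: 144248048/3 ≈ 4.8083e+7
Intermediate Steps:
S(b, z) = -4 + z/3
(S(105, 188) + 18636)*(-28*(-92) + m(-22)) = ((-4 + (⅓)*188) + 18636)*(-28*(-92) - 4) = ((-4 + 188/3) + 18636)*(2576 - 4) = (176/3 + 18636)*2572 = (56084/3)*2572 = 144248048/3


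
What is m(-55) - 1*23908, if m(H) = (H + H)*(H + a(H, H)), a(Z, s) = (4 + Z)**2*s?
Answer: 15718192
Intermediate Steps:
a(Z, s) = s*(4 + Z)**2
m(H) = 2*H*(H + H*(4 + H)**2) (m(H) = (H + H)*(H + H*(4 + H)**2) = (2*H)*(H + H*(4 + H)**2) = 2*H*(H + H*(4 + H)**2))
m(-55) - 1*23908 = 2*(-55)**2*(1 + (4 - 55)**2) - 1*23908 = 2*3025*(1 + (-51)**2) - 23908 = 2*3025*(1 + 2601) - 23908 = 2*3025*2602 - 23908 = 15742100 - 23908 = 15718192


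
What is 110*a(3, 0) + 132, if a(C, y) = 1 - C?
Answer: -88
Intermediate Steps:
110*a(3, 0) + 132 = 110*(1 - 1*3) + 132 = 110*(1 - 3) + 132 = 110*(-2) + 132 = -220 + 132 = -88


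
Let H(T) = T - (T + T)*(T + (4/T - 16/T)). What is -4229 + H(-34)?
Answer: -6551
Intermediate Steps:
H(T) = T - 2*T*(T - 12/T)
-4229 + H(-34) = -4229 + (24 - 34 - 2*(-34)**2) = -4229 + (24 - 34 - 2*1156) = -4229 + (24 - 34 - 2312) = -4229 - 2322 = -6551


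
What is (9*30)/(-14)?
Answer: -135/7 ≈ -19.286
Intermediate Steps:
(9*30)/(-14) = 270*(-1/14) = -135/7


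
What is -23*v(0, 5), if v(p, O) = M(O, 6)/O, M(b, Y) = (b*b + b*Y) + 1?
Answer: -1288/5 ≈ -257.60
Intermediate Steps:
M(b, Y) = 1 + b² + Y*b (M(b, Y) = (b² + Y*b) + 1 = 1 + b² + Y*b)
v(p, O) = (1 + O² + 6*O)/O
-23*v(0, 5) = -23*(6 + 5 + 1/5) = -23*(6 + 5 + ⅕) = -23*56/5 = -1288/5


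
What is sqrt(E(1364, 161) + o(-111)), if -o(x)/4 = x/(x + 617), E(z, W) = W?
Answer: sqrt(10361615)/253 ≈ 12.723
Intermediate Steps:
o(x) = -4*x/(617 + x) (o(x) = -4*x/(x + 617) = -4*x/(617 + x))
sqrt(E(1364, 161) + o(-111)) = sqrt(161 - 4*(-111)/(617 - 111)) = sqrt(161 - 4*(-111)/506) = sqrt(161 - 4*(-111)*1/506) = sqrt(161 + 222/253) = sqrt(40955/253) = sqrt(10361615)/253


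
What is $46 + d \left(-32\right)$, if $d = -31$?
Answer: $1038$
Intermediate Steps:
$46 + d \left(-32\right) = 46 - -992 = 46 + 992 = 1038$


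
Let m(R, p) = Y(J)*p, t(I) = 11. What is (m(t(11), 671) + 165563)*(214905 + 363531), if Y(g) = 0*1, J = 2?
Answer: 95767599468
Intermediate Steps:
Y(g) = 0
m(R, p) = 0 (m(R, p) = 0*p = 0)
(m(t(11), 671) + 165563)*(214905 + 363531) = (0 + 165563)*(214905 + 363531) = 165563*578436 = 95767599468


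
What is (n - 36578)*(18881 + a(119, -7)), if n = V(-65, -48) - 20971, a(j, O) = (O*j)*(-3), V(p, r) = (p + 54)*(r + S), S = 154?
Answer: -1255326700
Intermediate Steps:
V(p, r) = (54 + p)*(154 + r) (V(p, r) = (p + 54)*(r + 154) = (54 + p)*(154 + r))
a(j, O) = -3*O*j
n = -22137 (n = (8316 + 54*(-48) + 154*(-65) - 65*(-48)) - 20971 = (8316 - 2592 - 10010 + 3120) - 20971 = -1166 - 20971 = -22137)
(n - 36578)*(18881 + a(119, -7)) = (-22137 - 36578)*(18881 - 3*(-7)*119) = -58715*(18881 + 2499) = -58715*21380 = -1255326700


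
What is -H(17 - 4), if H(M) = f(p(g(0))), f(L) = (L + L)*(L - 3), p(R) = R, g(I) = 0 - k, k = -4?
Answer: -8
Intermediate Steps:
g(I) = 4 (g(I) = 0 - 1*(-4) = 0 + 4 = 4)
f(L) = 2*L*(-3 + L) (f(L) = (2*L)*(-3 + L) = 2*L*(-3 + L))
H(M) = 8 (H(M) = 2*4*(-3 + 4) = 2*4*1 = 8)
-H(17 - 4) = -1*8 = -8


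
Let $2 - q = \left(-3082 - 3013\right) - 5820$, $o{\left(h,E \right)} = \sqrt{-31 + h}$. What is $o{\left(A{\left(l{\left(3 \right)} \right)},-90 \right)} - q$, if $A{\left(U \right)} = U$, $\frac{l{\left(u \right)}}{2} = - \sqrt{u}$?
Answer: $-11917 + i \sqrt{31 + 2 \sqrt{3}} \approx -11917.0 + 5.8706 i$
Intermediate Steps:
$l{\left(u \right)} = - 2 \sqrt{u}$ ($l{\left(u \right)} = 2 \left(- \sqrt{u}\right) = - 2 \sqrt{u}$)
$q = 11917$ ($q = 2 - \left(\left(-3082 - 3013\right) - 5820\right) = 2 - \left(-6095 - 5820\right) = 2 - -11915 = 2 + 11915 = 11917$)
$o{\left(A{\left(l{\left(3 \right)} \right)},-90 \right)} - q = \sqrt{-31 - 2 \sqrt{3}} - 11917 = -11917 + \sqrt{-31 - 2 \sqrt{3}}$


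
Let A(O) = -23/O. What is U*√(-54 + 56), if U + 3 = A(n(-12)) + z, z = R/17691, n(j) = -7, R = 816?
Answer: 13698*√2/41279 ≈ 0.46929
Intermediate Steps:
z = 272/5897 (z = 816/17691 = 816*(1/17691) = 272/5897 ≈ 0.046125)
U = 13698/41279 (U = -3 + (-23/(-7) + 272/5897) = -3 + (-23*(-⅐) + 272/5897) = -3 + (23/7 + 272/5897) = -3 + 137535/41279 = 13698/41279 ≈ 0.33184)
U*√(-54 + 56) = 13698*√(-54 + 56)/41279 = 13698*√2/41279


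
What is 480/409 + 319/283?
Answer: 266311/115747 ≈ 2.3008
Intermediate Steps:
480/409 + 319/283 = 266311/115747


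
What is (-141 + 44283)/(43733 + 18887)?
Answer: 22071/31310 ≈ 0.70492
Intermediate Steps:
(-141 + 44283)/(43733 + 18887) = 44142/62620 = 44142*(1/62620) = 22071/31310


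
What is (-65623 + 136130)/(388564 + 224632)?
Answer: 70507/613196 ≈ 0.11498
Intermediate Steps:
(-65623 + 136130)/(388564 + 224632) = 70507/613196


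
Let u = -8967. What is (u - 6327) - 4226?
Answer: -19520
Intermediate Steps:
(u - 6327) - 4226 = (-8967 - 6327) - 4226 = -15294 - 4226 = -19520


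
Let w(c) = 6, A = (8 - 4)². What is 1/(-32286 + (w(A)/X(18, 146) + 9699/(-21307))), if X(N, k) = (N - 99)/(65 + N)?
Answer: -575289/18577579489 ≈ -3.0967e-5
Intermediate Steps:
X(N, k) = (-99 + N)/(65 + N)
A = 16 (A = 4² = 16)
1/(-32286 + (w(A)/X(18, 146) + 9699/(-21307))) = 1/(-32286 + (6/(((-99 + 18)/(65 + 18))) + 9699/(-21307))) = 1/(-32286 + (6/((-81/83)) + 9699*(-1/21307))) = 1/(-32286 + (6/(((1/83)*(-81))) - 9699/21307)) = 1/(-32286 + (6/(-81/83) - 9699/21307)) = 1/(-32286 + (6*(-83/81) - 9699/21307)) = 1/(-32286 + (-166/27 - 9699/21307)) = 1/(-32286 - 3798835/575289) = 1/(-18577579489/575289) = -575289/18577579489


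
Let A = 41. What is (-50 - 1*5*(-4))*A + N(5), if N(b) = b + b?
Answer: -1220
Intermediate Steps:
N(b) = 2*b
(-50 - 1*5*(-4))*A + N(5) = (-50 - 1*5*(-4))*41 + 2*5 = (-50 - 5*(-4))*41 + 10 = (-50 + 20)*41 + 10 = -30*41 + 10 = -1230 + 10 = -1220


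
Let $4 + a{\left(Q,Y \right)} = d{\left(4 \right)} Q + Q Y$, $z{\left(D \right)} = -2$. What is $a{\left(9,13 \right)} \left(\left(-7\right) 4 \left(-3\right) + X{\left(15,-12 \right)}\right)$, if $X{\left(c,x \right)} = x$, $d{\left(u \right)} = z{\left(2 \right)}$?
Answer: $6840$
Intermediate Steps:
$d{\left(u \right)} = -2$
$a{\left(Q,Y \right)} = -4 - 2 Q + Q Y$ ($a{\left(Q,Y \right)} = -4 + \left(- 2 Q + Q Y\right) = -4 - 2 Q + Q Y$)
$a{\left(9,13 \right)} \left(\left(-7\right) 4 \left(-3\right) + X{\left(15,-12 \right)}\right) = \left(-4 - 18 + 9 \cdot 13\right) \left(\left(-7\right) 4 \left(-3\right) - 12\right) = \left(-4 - 18 + 117\right) \left(\left(-28\right) \left(-3\right) - 12\right) = 95 \left(84 - 12\right) = 95 \cdot 72 = 6840$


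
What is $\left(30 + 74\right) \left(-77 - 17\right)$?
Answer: $-9776$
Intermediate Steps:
$\left(30 + 74\right) \left(-77 - 17\right) = 104 \left(-77 - 17\right) = 104 \left(-94\right) = -9776$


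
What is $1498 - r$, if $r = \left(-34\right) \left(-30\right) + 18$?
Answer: $460$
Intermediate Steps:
$r = 1038$ ($r = 1020 + 18 = 1038$)
$1498 - r = 1498 - 1038 = 460$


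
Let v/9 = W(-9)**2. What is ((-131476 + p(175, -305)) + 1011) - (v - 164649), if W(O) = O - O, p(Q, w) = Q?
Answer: 34359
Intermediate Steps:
W(O) = 0
v = 0 (v = 9*0**2 = 9*0 = 0)
((-131476 + p(175, -305)) + 1011) - (v - 164649) = ((-131476 + 175) + 1011) - (0 - 164649) = (-131301 + 1011) - 1*(-164649) = -130290 + 164649 = 34359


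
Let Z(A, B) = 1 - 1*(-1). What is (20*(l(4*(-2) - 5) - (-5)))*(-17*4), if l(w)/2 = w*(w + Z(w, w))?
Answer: -395760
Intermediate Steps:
Z(A, B) = 2 (Z(A, B) = 1 + 1 = 2)
l(w) = 2*w*(2 + w) (l(w) = 2*(w*(w + 2)) = 2*(w*(2 + w)) = 2*w*(2 + w))
(20*(l(4*(-2) - 5) - (-5)))*(-17*4) = (20*(2*(4*(-2) - 5)*(2 + (4*(-2) - 5)) - (-5)))*(-17*4) = (20*(2*(-8 - 5)*(2 + (-8 - 5)) - 1*(-5)))*(-68) = (20*(2*(-13)*(2 - 13) + 5))*(-68) = (20*(2*(-13)*(-11) + 5))*(-68) = (20*(286 + 5))*(-68) = (20*291)*(-68) = 5820*(-68) = -395760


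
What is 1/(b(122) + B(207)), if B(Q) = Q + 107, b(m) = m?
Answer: 1/436 ≈ 0.0022936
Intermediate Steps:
B(Q) = 107 + Q
1/(b(122) + B(207)) = 1/(122 + (107 + 207)) = 1/(122 + 314) = 1/436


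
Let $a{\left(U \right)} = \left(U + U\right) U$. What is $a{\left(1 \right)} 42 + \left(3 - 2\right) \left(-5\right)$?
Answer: $79$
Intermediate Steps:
$a{\left(U \right)} = 2 U^{2}$ ($a{\left(U \right)} = 2 U U = 2 U^{2}$)
$a{\left(1 \right)} 42 + \left(3 - 2\right) \left(-5\right) = 2 \cdot 1^{2} \cdot 42 + \left(3 - 2\right) \left(-5\right) = 2 \cdot 1 \cdot 42 + 1 \left(-5\right) = 2 \cdot 42 - 5 = 84 - 5 = 79$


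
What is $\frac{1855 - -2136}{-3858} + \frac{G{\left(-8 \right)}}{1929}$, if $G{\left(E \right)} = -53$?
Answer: $- \frac{4097}{3858} \approx -1.0619$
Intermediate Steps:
$\frac{1855 - -2136}{-3858} + \frac{G{\left(-8 \right)}}{1929} = \frac{1855 - -2136}{-3858} - \frac{53}{1929} = \left(1855 + 2136\right) \left(- \frac{1}{3858}\right) - \frac{53}{1929} = 3991 \left(- \frac{1}{3858}\right) - \frac{53}{1929} = - \frac{3991}{3858} - \frac{53}{1929} = - \frac{4097}{3858}$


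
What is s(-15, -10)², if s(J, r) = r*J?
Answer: 22500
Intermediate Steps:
s(J, r) = J*r
s(-15, -10)² = (-15*(-10))² = 150² = 22500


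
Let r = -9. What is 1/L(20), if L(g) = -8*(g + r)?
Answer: -1/88 ≈ -0.011364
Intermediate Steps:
L(g) = 72 - 8*g (L(g) = -8*(g - 9) = -8*(-9 + g) = 72 - 8*g)
1/L(20) = 1/(72 - 8*20) = 1/(72 - 160) = 1/(-88) = -1/88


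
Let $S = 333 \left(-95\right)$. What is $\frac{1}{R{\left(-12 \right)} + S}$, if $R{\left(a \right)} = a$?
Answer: $- \frac{1}{31647} \approx -3.1599 \cdot 10^{-5}$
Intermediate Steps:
$S = -31635$
$\frac{1}{R{\left(-12 \right)} + S} = \frac{1}{-12 - 31635} = \frac{1}{-31647} = - \frac{1}{31647}$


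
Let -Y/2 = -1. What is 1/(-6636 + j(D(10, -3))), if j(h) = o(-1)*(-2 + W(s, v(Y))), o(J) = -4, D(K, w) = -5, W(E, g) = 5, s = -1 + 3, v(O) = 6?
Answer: -1/6648 ≈ -0.00015042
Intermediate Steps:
Y = 2 (Y = -2*(-1) = 2)
s = 2
j(h) = -12 (j(h) = -4*(-2 + 5) = -4*3 = -12)
1/(-6636 + j(D(10, -3))) = 1/(-6636 - 12) = 1/(-6648) = -1/6648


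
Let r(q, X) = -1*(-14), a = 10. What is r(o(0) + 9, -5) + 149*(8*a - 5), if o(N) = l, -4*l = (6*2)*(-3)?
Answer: 11189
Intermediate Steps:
l = 9 (l = -6*2*(-3)/4 = -3*(-3) = -1/4*(-36) = 9)
o(N) = 9
r(q, X) = 14
r(o(0) + 9, -5) + 149*(8*a - 5) = 14 + 149*(8*10 - 5) = 14 + 149*(80 - 5) = 14 + 149*75 = 14 + 11175 = 11189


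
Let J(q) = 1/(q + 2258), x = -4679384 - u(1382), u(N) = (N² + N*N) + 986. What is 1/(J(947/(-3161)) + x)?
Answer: -7136591/60662579273677 ≈ -1.1764e-7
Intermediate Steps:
u(N) = 986 + 2*N² (u(N) = (N² + N²) + 986 = 2*N² + 986 = 986 + 2*N²)
x = -8500218 (x = -4679384 - (986 + 2*1382²) = -4679384 - (986 + 2*1909924) = -4679384 - (986 + 3819848) = -4679384 - 1*3820834 = -4679384 - 3820834 = -8500218)
J(q) = 1/(2258 + q)
1/(J(947/(-3161)) + x) = 1/(1/(2258 + 947/(-3161)) - 8500218) = 1/(1/(2258 + 947*(-1/3161)) - 8500218) = 1/(1/(2258 - 947/3161) - 8500218) = 1/(1/(7136591/3161) - 8500218) = 1/(3161/7136591 - 8500218) = 1/(-60662579273677/7136591) = -7136591/60662579273677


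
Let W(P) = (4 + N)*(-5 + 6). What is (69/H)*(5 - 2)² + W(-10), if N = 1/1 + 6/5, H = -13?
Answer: -2702/65 ≈ -41.569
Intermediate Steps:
N = 11/5 (N = 1*1 + 6*(⅕) = 1 + 6/5 = 11/5 ≈ 2.2000)
W(P) = 31/5 (W(P) = (4 + 11/5)*(-5 + 6) = (31/5)*1 = 31/5)
(69/H)*(5 - 2)² + W(-10) = (69/(-13))*(5 - 2)² + 31/5 = (69*(-1/13))*3² + 31/5 = -69/13*9 + 31/5 = -621/13 + 31/5 = -2702/65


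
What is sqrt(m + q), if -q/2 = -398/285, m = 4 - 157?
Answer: I*sqrt(12200565)/285 ≈ 12.256*I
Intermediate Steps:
m = -153
q = 796/285 (q = -(-796)/285 = -2*(-398/285) = 796/285 ≈ 2.7930)
sqrt(m + q) = sqrt(-153 + 796/285) = sqrt(-42809/285) = I*sqrt(12200565)/285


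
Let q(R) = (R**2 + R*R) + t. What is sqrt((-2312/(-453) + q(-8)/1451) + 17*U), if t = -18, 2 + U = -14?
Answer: I*sqrt(115279031925822)/657303 ≈ 16.335*I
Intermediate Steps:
U = -16 (U = -2 - 14 = -16)
q(R) = -18 + 2*R**2 (q(R) = (R**2 + R*R) - 18 = (R**2 + R**2) - 18 = 2*R**2 - 18 = -18 + 2*R**2)
sqrt((-2312/(-453) + q(-8)/1451) + 17*U) = sqrt((-2312/(-453) + (-18 + 2*(-8)**2)/1451) + 17*(-16)) = sqrt((-2312*(-1/453) + (-18 + 2*64)*(1/1451)) - 272) = sqrt((2312/453 + (-18 + 128)*(1/1451)) - 272) = sqrt((2312/453 + 110*(1/1451)) - 272) = sqrt((2312/453 + 110/1451) - 272) = sqrt(3404542/657303 - 272) = sqrt(-175381874/657303) = I*sqrt(115279031925822)/657303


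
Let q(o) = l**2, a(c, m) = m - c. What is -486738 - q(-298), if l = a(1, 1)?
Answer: -486738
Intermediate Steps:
l = 0 (l = 1 - 1*1 = 1 - 1 = 0)
q(o) = 0 (q(o) = 0**2 = 0)
-486738 - q(-298) = -486738 - 1*0 = -486738 + 0 = -486738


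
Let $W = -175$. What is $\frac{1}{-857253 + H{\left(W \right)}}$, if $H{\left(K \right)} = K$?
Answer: $- \frac{1}{857428} \approx -1.1663 \cdot 10^{-6}$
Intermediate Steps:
$\frac{1}{-857253 + H{\left(W \right)}} = \frac{1}{-857253 - 175} = \frac{1}{-857428} = - \frac{1}{857428}$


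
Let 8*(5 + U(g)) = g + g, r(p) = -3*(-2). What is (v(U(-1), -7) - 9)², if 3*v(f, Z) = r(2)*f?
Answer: 1521/4 ≈ 380.25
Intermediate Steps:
r(p) = 6
U(g) = -5 + g/4 (U(g) = -5 + (g + g)/8 = -5 + (2*g)/8 = -5 + g/4)
v(f, Z) = 2*f (v(f, Z) = (6*f)/3 = 2*f)
(v(U(-1), -7) - 9)² = (2*(-5 + (¼)*(-1)) - 9)² = (2*(-5 - ¼) - 9)² = (2*(-21/4) - 9)² = (-21/2 - 9)² = (-39/2)² = 1521/4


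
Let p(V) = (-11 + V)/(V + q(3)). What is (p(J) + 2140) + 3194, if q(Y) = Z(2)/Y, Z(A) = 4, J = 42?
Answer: 693513/130 ≈ 5334.7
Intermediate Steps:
q(Y) = 4/Y
p(V) = (-11 + V)/(4/3 + V) (p(V) = (-11 + V)/(V + 4/3) = (-11 + V)/(4/3 + V))
(p(J) + 2140) + 3194 = (3*(-11 + 42)/(4 + 3*42) + 2140) + 3194 = (3*31/(4 + 126) + 2140) + 3194 = (3*31/130 + 2140) + 3194 = (3*(1/130)*31 + 2140) + 3194 = (93/130 + 2140) + 3194 = 278293/130 + 3194 = 693513/130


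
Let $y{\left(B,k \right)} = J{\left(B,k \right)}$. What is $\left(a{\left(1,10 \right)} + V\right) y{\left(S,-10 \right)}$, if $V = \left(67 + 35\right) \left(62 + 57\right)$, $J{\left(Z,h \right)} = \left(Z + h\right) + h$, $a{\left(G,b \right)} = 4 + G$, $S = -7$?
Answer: $-327861$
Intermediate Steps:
$J{\left(Z,h \right)} = Z + 2 h$
$y{\left(B,k \right)} = B + 2 k$
$V = 12138$ ($V = 102 \cdot 119 = 12138$)
$\left(a{\left(1,10 \right)} + V\right) y{\left(S,-10 \right)} = \left(\left(4 + 1\right) + 12138\right) \left(-7 + 2 \left(-10\right)\right) = \left(5 + 12138\right) \left(-7 - 20\right) = 12143 \left(-27\right) = -327861$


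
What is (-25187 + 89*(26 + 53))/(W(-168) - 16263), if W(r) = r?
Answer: 6052/5477 ≈ 1.1050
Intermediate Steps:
(-25187 + 89*(26 + 53))/(W(-168) - 16263) = (-25187 + 89*(26 + 53))/(-168 - 16263) = (-25187 + 89*79)/(-16431) = (-25187 + 7031)*(-1/16431) = -18156*(-1/16431) = 6052/5477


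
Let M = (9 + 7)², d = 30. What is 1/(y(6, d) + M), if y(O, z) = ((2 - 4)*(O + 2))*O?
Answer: 1/160 ≈ 0.0062500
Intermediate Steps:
y(O, z) = O*(-4 - 2*O) (y(O, z) = (-2*(2 + O))*O = (-4 - 2*O)*O = O*(-4 - 2*O))
M = 256 (M = 16² = 256)
1/(y(6, d) + M) = 1/(-2*6*(2 + 6) + 256) = 1/(-2*6*8 + 256) = 1/(-96 + 256) = 1/160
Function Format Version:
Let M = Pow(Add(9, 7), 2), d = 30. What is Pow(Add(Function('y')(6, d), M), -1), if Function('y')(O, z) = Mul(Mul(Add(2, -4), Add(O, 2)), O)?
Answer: Rational(1, 160) ≈ 0.0062500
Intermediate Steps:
Function('y')(O, z) = Mul(O, Add(-4, Mul(-2, O))) (Function('y')(O, z) = Mul(Mul(-2, Add(2, O)), O) = Mul(Add(-4, Mul(-2, O)), O) = Mul(O, Add(-4, Mul(-2, O))))
M = 256 (M = Pow(16, 2) = 256)
Pow(Add(Function('y')(6, d), M), -1) = Pow(Add(Mul(-2, 6, Add(2, 6)), 256), -1) = Pow(Add(Mul(-2, 6, 8), 256), -1) = Pow(Add(-96, 256), -1) = Pow(160, -1) = Rational(1, 160)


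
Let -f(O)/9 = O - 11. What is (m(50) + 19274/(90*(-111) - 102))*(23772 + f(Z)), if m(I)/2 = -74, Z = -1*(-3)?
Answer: -3006112430/841 ≈ -3.5744e+6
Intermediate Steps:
Z = 3
m(I) = -148 (m(I) = 2*(-74) = -148)
f(O) = 99 - 9*O (f(O) = -9*(O - 11) = -9*(-11 + O) = 99 - 9*O)
(m(50) + 19274/(90*(-111) - 102))*(23772 + f(Z)) = (-148 + 19274/(90*(-111) - 102))*(23772 + (99 - 9*3)) = (-148 + 19274/(-9990 - 102))*(23772 + (99 - 27)) = (-148 + 19274/(-10092))*(23772 + 72) = (-148 + 19274*(-1/10092))*23844 = (-148 - 9637/5046)*23844 = -756445/5046*23844 = -3006112430/841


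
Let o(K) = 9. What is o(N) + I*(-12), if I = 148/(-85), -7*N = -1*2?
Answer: 2541/85 ≈ 29.894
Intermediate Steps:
N = 2/7 (N = -(-1)*2/7 = -1/7*(-2) = 2/7 ≈ 0.28571)
I = -148/85 (I = 148*(-1/85) = -148/85 ≈ -1.7412)
o(N) + I*(-12) = 9 - 148/85*(-12) = 9 + 1776/85 = 2541/85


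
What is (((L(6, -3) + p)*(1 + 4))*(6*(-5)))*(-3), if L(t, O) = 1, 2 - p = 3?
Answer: 0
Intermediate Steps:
p = -1 (p = 2 - 1*3 = 2 - 3 = -1)
(((L(6, -3) + p)*(1 + 4))*(6*(-5)))*(-3) = (((1 - 1)*(1 + 4))*(6*(-5)))*(-3) = ((0*5)*(-30))*(-3) = (0*(-30))*(-3) = 0*(-3) = 0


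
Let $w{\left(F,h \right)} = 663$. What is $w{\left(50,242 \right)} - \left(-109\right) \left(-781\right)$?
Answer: $-84466$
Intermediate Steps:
$w{\left(50,242 \right)} - \left(-109\right) \left(-781\right) = 663 - \left(-109\right) \left(-781\right) = 663 - 85129 = -84466$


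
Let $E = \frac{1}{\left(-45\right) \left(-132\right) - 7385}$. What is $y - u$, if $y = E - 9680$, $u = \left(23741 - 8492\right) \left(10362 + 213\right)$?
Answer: $- \frac{233032050476}{1445} \approx -1.6127 \cdot 10^{8}$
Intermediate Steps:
$E = - \frac{1}{1445}$ ($E = \frac{1}{5940 - 7385} = \frac{1}{-1445} = - \frac{1}{1445} \approx -0.00069204$)
$u = 161258175$ ($u = 15249 \cdot 10575 = 161258175$)
$y = - \frac{13987601}{1445}$ ($y = - \frac{1}{1445} - 9680 = - \frac{13987601}{1445} \approx -9680.0$)
$y - u = - \frac{13987601}{1445} - 161258175 = - \frac{233032050476}{1445}$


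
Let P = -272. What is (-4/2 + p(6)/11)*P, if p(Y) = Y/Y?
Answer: 5712/11 ≈ 519.27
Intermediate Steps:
p(Y) = 1
(-4/2 + p(6)/11)*P = (-4/2 + 1/11)*(-272) = (-4*½ + 1*(1/11))*(-272) = (-2 + 1/11)*(-272) = -21/11*(-272) = 5712/11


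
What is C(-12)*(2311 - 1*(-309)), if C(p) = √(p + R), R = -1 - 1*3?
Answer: 10480*I ≈ 10480.0*I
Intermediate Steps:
R = -4 (R = -1 - 3 = -4)
C(p) = √(-4 + p) (C(p) = √(p - 4) = √(-4 + p))
C(-12)*(2311 - 1*(-309)) = √(-4 - 12)*(2311 - 1*(-309)) = √(-16)*(2311 + 309) = (4*I)*2620 = 10480*I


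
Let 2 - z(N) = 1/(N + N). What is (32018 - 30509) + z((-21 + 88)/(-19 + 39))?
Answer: 101227/67 ≈ 1510.9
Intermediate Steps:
z(N) = 2 - 1/(2*N) (z(N) = 2 - 1/(N + N) = 2 - 1/(2*N))
(32018 - 30509) + z((-21 + 88)/(-19 + 39)) = (32018 - 30509) + (2 - (-19 + 39)/(-21 + 88)/2) = 1509 + (2 - 1/(2*(67/20))) = 1509 + (2 - 1/(2*(67*(1/20)))) = 1509 + (2 - 1/(2*67/20)) = 1509 + (2 - 1/2*20/67) = 1509 + (2 - 10/67) = 1509 + 124/67 = 101227/67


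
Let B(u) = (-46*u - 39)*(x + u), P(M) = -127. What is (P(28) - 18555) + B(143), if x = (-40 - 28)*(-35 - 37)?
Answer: -33361745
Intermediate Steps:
x = 4896 (x = -68*(-72) = 4896)
B(u) = (-39 - 46*u)*(4896 + u) (B(u) = (-46*u - 39)*(4896 + u) = (-39 - 46*u)*(4896 + u))
(P(28) - 18555) + B(143) = (-127 - 18555) + (-190944 - 225255*143 - 46*143²) = -18682 + (-190944 - 32211465 - 46*20449) = -18682 + (-190944 - 32211465 - 940654) = -18682 - 33343063 = -33361745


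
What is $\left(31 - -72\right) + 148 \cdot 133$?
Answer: $19787$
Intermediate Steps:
$\left(31 - -72\right) + 148 \cdot 133 = \left(31 + 72\right) + 19684 = 103 + 19684 = 19787$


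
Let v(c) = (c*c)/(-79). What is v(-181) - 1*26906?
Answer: -2158335/79 ≈ -27321.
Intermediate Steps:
v(c) = -c²/79 (v(c) = c²*(-1/79) = -c²/79)
v(-181) - 1*26906 = -1/79*(-181)² - 1*26906 = -1/79*32761 - 26906 = -32761/79 - 26906 = -2158335/79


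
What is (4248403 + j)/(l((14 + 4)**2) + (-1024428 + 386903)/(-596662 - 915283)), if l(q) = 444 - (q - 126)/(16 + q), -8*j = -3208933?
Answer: 956055241121205/91264244236 ≈ 10476.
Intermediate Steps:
j = 3208933/8 (j = -1/8*(-3208933) = 3208933/8 ≈ 4.0112e+5)
l(q) = 444 - (-126 + q)/(16 + q)
(4248403 + j)/(l((14 + 4)**2) + (-1024428 + 386903)/(-596662 - 915283)) = (4248403 + 3208933/8)/((7230 + 443*(14 + 4)**2)/(16 + (14 + 4)**2) + (-1024428 + 386903)/(-596662 - 915283)) = 37196157/(8*((7230 + 443*18**2)/(16 + 18**2) - 637525/(-1511945))) = 37196157/(8*((7230 + 443*324)/(16 + 324) - 637525*(-1/1511945))) = 37196157/(8*((7230 + 143532)/340 + 127505/302389)) = 37196157/(8*((1/340)*150762 + 127505/302389)) = 37196157/(8*(75381/170 + 127505/302389)) = 37196157/(8*(22816061059/51406130)) = (37196157/8)*(51406130/22816061059) = 956055241121205/91264244236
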